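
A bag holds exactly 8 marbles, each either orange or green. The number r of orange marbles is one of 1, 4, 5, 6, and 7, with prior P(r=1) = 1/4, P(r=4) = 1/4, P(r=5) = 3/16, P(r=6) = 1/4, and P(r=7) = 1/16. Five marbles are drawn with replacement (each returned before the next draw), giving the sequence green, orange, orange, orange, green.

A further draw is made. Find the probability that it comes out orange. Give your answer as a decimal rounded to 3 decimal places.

0.617

For each hypothesis, P(data | H) works out to: P(data | r = 1) = (7/8)(1/8)(1/8)(1/8)(7/8) = 0.0014954; P(data | r = 4) = (4/8)(4/8)(4/8)(4/8)(4/8) = 0.03125; P(data | r = 5) = (3/8)(5/8)(5/8)(5/8)(3/8) = 0.034332; P(data | r = 6) = (2/8)(6/8)(6/8)(6/8)(2/8) = 0.026367; P(data | r = 7) = (1/8)(7/8)(7/8)(7/8)(1/8) = 0.010468.
Weighting by the prior gives 1/4 · 0.0014954 = 0.00037384, 1/4 · 0.03125 = 0.0078125, 3/16 · 0.034332 = 0.0064373, 1/4 · 0.026367 = 0.0065918, 1/16 · 0.010468 = 0.00065422; summing to 0.02187.
The posterior is then P(r = 1 | data) = 0.017094, P(r = 4 | data) = 0.35723, P(r = 5 | data) = 0.29435, P(r = 6 | data) = 0.30141, P(r = 7 | data) = 0.029915.
Averaging over the posterior, P(orange next | data) = (1/8)(0.017094) + (1/2)(0.35723) + (5/8)(0.29435) + (3/4)(0.30141) + (7/8)(0.029915) = 0.61695.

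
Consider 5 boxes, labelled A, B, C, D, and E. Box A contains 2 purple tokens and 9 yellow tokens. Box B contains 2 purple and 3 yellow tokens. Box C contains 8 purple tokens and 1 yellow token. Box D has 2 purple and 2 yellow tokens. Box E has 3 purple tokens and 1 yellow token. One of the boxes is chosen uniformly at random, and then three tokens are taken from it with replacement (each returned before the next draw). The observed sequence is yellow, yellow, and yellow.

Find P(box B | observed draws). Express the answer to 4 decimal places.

For each hypothesis, P(data | H) works out to: P(data | box A) = (9/11)(9/11)(9/11) = 0.54771; P(data | box B) = (3/5)(3/5)(3/5) = 0.216; P(data | box C) = (1/9)(1/9)(1/9) = 0.0013717; P(data | box D) = (2/4)(2/4)(2/4) = 0.125; P(data | box E) = (1/4)(1/4)(1/4) = 0.015625.
The prior-weighted likelihoods are 1/5 · 0.54771 = 0.10954, 1/5 · 0.216 = 0.0432, 1/5 · 0.0013717 = 0.00027435, 1/5 · 0.125 = 0.025, 1/5 · 0.015625 = 0.003125; these sum to 0.18114.
Hence P(box B | data) = (0.0432) / (0.18114) = 0.23849.

0.2385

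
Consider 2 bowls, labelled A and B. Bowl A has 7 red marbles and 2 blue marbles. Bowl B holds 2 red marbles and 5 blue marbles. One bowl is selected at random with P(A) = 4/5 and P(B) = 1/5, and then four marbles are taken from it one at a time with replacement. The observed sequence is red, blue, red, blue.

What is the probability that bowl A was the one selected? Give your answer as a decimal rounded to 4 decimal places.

0.7415

Compute the likelihood of the observed sequence for each case: P(data | bowl A) = (7/9)(2/9)(7/9)(2/9) = 0.029873; P(data | bowl B) = (2/7)(5/7)(2/7)(5/7) = 0.041649.
Weighting by the prior gives 4/5 · 0.029873 = 0.023899, 1/5 · 0.041649 = 0.0083299; with total 0.032229.
So P(bowl A | data) = (0.023899) / (0.032229) = 0.74154.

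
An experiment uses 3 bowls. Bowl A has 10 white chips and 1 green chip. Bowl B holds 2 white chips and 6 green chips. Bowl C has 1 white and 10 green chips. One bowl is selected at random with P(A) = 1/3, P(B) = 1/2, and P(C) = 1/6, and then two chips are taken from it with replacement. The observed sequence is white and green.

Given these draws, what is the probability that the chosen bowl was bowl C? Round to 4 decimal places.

0.1020

Under each hypothesis, the probability of the observed sequence is: P(data | bowl A) = (10/11)(1/11) = 0.082645; P(data | bowl B) = (2/8)(6/8) = 0.1875; P(data | bowl C) = (1/11)(10/11) = 0.082645.
The prior-weighted likelihoods are 1/3 · 0.082645 = 0.027548, 1/2 · 0.1875 = 0.09375, 1/6 · 0.082645 = 0.013774; with total 0.13507.
Therefore the posterior P(bowl C | data) = (0.013774) / (0.13507) = 0.10198.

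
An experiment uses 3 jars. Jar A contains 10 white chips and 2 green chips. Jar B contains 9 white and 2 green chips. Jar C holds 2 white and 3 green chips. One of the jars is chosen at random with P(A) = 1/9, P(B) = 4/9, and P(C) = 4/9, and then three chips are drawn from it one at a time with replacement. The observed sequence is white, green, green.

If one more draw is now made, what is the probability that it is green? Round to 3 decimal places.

Under each hypothesis, the probability of the observed sequence is: P(data | jar A) = (10/12)(2/12)(2/12) = 0.023148; P(data | jar B) = (9/11)(2/11)(2/11) = 0.027047; P(data | jar C) = (2/5)(3/5)(3/5) = 0.144.
Weighting by the prior gives 1/9 · 0.023148 = 0.002572, 4/9 · 0.027047 = 0.012021, 4/9 · 0.144 = 0.064; summing to 0.078593.
Dividing through by the total gives posterior P(jar A | data) = 0.032726, P(jar B | data) = 0.15295, P(jar C | data) = 0.81432.
Averaging over the posterior, P(green next | data) = (1/6)(0.032726) + (2/11)(0.15295) + (3/5)(0.81432) = 0.52186.

0.522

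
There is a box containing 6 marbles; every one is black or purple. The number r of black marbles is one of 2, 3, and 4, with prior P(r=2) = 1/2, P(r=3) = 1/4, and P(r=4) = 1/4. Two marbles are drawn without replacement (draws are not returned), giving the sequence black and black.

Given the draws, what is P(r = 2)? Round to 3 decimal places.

0.182

Compute the likelihood of the observed sequence for each case: P(data | r = 2) = (2/6)(1/5) = 1/15; P(data | r = 3) = (3/6)(2/5) = 1/5; P(data | r = 4) = (4/6)(3/5) = 2/5.
Multiplying each by its prior: 1/2 · 1/15 = 1/30, 1/4 · 1/5 = 1/20, 1/4 · 2/5 = 1/10; with total 11/60.
Therefore the posterior P(r = 2 | data) = (1/30) / (11/60) = 2/11.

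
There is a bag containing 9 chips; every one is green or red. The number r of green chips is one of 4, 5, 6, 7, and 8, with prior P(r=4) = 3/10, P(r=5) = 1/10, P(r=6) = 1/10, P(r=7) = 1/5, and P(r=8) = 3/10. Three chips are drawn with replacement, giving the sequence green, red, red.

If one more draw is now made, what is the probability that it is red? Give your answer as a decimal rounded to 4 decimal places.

For each hypothesis, P(data | H) works out to: P(data | r = 4) = (4/9)(5/9)(5/9) = 0.13717; P(data | r = 5) = (5/9)(4/9)(4/9) = 0.10974; P(data | r = 6) = (6/9)(3/9)(3/9) = 0.074074; P(data | r = 7) = (7/9)(2/9)(2/9) = 0.038409; P(data | r = 8) = (8/9)(1/9)(1/9) = 0.010974.
The prior-weighted likelihoods are 3/10 · 0.13717 = 0.041152, 1/10 · 0.10974 = 0.010974, 1/10 · 0.074074 = 0.0074074, 1/5 · 0.038409 = 0.0076818, 3/10 · 0.010974 = 0.0032922; these sum to 0.070508.
The posterior is then P(r = 4 | data) = 0.58366, P(r = 5 | data) = 0.15564, P(r = 6 | data) = 0.10506, P(r = 7 | data) = 0.10895, P(r = 8 | data) = 0.046693.
Averaging over the posterior, P(red next | data) = (5/9)(0.58366) + (4/9)(0.15564) + (1/3)(0.10506) + (2/9)(0.10895) + (1/9)(0.046693) = 0.45785.

0.4578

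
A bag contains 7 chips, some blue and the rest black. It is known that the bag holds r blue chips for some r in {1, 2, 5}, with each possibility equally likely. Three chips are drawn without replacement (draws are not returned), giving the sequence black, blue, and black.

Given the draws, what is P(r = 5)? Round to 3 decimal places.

0.125

The likelihood of the observed sequence under each hypothesis: P(data | r = 1) = (6/7)(1/6)(5/5) = 1/7; P(data | r = 2) = (5/7)(2/6)(4/5) = 4/21; P(data | r = 5) = (2/7)(5/6)(1/5) = 1/21.
The prior-weighted likelihoods are 1/3 · 1/7 = 1/21, 1/3 · 4/21 = 4/63, 1/3 · 1/21 = 1/63; with total 8/63.
By Bayes' rule, P(r = 5 | data) = (1/63) / (8/63) = 1/8.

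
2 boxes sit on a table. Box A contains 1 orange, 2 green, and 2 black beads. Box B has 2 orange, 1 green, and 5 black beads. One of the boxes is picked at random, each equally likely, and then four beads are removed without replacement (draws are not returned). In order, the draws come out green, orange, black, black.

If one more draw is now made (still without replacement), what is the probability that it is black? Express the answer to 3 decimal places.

For each hypothesis, P(data | H) works out to: P(data | box A) = (2/5)(1/4)(2/3)(1/2) = 1/30; P(data | box B) = (1/8)(2/7)(5/6)(4/5) = 1/42.
Multiplying each by its prior: 1/2 · 1/30 = 1/60, 1/2 · 1/42 = 1/84; these sum to 1/35.
The posterior is then P(box A | data) = 7/12, P(box B | data) = 5/12.
The predictive probability is P(black next | data) = (0)(7/12) + (3/4)(5/12) = 5/16.

0.313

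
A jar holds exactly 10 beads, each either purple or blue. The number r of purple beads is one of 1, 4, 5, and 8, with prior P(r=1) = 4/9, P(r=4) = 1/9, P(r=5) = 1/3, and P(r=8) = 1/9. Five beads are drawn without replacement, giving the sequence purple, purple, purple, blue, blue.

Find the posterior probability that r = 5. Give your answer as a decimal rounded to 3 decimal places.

Under each hypothesis, the probability of the observed sequence is: P(data | r = 1) = (1/10)(0/9) = 0; P(data | r = 4) = (4/10)(3/9)(2/8)(6/7)(5/6) = 0.02381; P(data | r = 5) = (5/10)(4/9)(3/8)(5/7)(4/6) = 0.039683; P(data | r = 8) = (8/10)(7/9)(6/8)(2/7)(1/6) = 0.022222.
Weighting by the prior gives 4/9 · 0 = 0, 1/9 · 0.02381 = 0.0026455, 1/3 · 0.039683 = 0.013228, 1/9 · 0.022222 = 0.0024691; summing to 0.018342.
Therefore the posterior P(r = 5 | data) = (0.013228) / (0.018342) = 0.72115.

0.721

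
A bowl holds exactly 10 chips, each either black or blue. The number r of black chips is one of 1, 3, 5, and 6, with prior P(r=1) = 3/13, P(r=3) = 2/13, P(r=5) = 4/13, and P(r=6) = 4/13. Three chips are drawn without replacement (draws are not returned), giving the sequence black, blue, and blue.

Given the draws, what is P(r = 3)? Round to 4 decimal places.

Compute the likelihood of the observed sequence for each case: P(data | r = 1) = (1/10)(9/9)(8/8) = 0.1; P(data | r = 3) = (3/10)(7/9)(6/8) = 0.175; P(data | r = 5) = (5/10)(5/9)(4/8) = 0.13889; P(data | r = 6) = (6/10)(4/9)(3/8) = 0.1.
Weighting by the prior gives 3/13 · 0.1 = 0.023077, 2/13 · 0.175 = 0.026923, 4/13 · 0.13889 = 0.042735, 4/13 · 0.1 = 0.030769; these sum to 0.1235.
Hence P(r = 3 | data) = (0.026923) / (0.1235) = 0.21799.

0.2180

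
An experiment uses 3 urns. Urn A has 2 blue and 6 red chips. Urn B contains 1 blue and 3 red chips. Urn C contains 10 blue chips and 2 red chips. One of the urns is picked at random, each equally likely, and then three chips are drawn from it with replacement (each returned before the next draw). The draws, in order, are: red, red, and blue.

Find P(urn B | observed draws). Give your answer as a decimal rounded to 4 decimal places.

0.4620

The likelihood of the observed sequence under each hypothesis: P(data | urn A) = (6/8)(6/8)(2/8) = 0.14062; P(data | urn B) = (3/4)(3/4)(1/4) = 0.14062; P(data | urn C) = (2/12)(2/12)(10/12) = 0.023148.
Multiplying each by its prior: 1/3 · 0.14062 = 0.046875, 1/3 · 0.14062 = 0.046875, 1/3 · 0.023148 = 0.007716; summing to 0.10147.
Hence P(urn B | data) = (0.046875) / (0.10147) = 0.46198.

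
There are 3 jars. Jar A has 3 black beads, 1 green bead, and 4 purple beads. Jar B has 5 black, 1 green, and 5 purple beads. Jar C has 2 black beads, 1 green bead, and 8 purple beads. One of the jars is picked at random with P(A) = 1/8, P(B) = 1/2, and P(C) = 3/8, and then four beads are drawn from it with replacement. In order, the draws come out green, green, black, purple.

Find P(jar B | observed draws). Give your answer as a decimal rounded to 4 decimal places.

0.5239

Compute the likelihood of the observed sequence for each case: P(data | jar A) = (1/8)(1/8)(3/8)(4/8) = 0.0029297; P(data | jar B) = (1/11)(1/11)(5/11)(5/11) = 0.0017075; P(data | jar C) = (1/11)(1/11)(2/11)(8/11) = 0.0010928.
Multiplying each by its prior: 1/8 · 0.0029297 = 0.00036621, 1/2 · 0.0017075 = 0.00085377, 3/8 · 0.0010928 = 0.00040981; these sum to 0.0016298.
So P(jar B | data) = (0.00085377) / (0.0016298) = 0.52385.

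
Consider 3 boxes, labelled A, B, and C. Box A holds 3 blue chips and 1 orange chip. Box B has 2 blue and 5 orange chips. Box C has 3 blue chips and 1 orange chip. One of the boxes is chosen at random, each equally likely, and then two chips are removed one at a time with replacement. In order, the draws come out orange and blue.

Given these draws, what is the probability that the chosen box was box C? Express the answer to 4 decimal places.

0.3238

For each hypothesis, P(data | H) works out to: P(data | box A) = (1/4)(3/4) = 0.1875; P(data | box B) = (5/7)(2/7) = 0.20408; P(data | box C) = (1/4)(3/4) = 0.1875.
Multiplying each by its prior: 1/3 · 0.1875 = 0.0625, 1/3 · 0.20408 = 0.068027, 1/3 · 0.1875 = 0.0625; these sum to 0.19303.
Therefore the posterior P(box C | data) = (0.0625) / (0.19303) = 0.32379.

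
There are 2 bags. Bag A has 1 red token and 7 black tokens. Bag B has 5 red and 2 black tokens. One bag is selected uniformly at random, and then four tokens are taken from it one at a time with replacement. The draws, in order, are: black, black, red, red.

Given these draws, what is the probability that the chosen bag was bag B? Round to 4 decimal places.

0.7769

Under each hypothesis, the probability of the observed sequence is: P(data | bag A) = (7/8)(7/8)(1/8)(1/8) = 0.011963; P(data | bag B) = (2/7)(2/7)(5/7)(5/7) = 0.041649.
Multiplying each by its prior: 1/2 · 0.011963 = 0.0059814, 1/2 · 0.041649 = 0.020825; summing to 0.026806.
So P(bag B | data) = (0.020825) / (0.026806) = 0.77686.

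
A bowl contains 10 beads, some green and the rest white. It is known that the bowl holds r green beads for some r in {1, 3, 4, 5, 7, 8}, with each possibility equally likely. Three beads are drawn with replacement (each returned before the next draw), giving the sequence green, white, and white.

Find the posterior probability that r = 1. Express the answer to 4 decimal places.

Under each hypothesis, the probability of the observed sequence is: P(data | r = 1) = (1/10)(9/10)(9/10) = 0.081; P(data | r = 3) = (3/10)(7/10)(7/10) = 0.147; P(data | r = 4) = (4/10)(6/10)(6/10) = 0.144; P(data | r = 5) = (5/10)(5/10)(5/10) = 0.125; P(data | r = 7) = (7/10)(3/10)(3/10) = 0.063; P(data | r = 8) = (8/10)(2/10)(2/10) = 0.032.
Weighting by the prior gives 1/6 · 0.081 = 0.0135, 1/6 · 0.147 = 0.0245, 1/6 · 0.144 = 0.024, 1/6 · 0.125 = 0.020833, 1/6 · 0.063 = 0.0105, 1/6 · 0.032 = 0.0053333; with total 0.098667.
Hence P(r = 1 | data) = (0.0135) / (0.098667) = 0.13682.

0.1368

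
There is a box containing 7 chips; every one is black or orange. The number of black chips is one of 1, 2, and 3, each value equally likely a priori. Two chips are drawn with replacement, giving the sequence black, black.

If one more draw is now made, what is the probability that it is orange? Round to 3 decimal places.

0.633

Under each hypothesis, the probability of the observed sequence is: P(data | r = 1) = (1/7)(1/7) = 1/49; P(data | r = 2) = (2/7)(2/7) = 4/49; P(data | r = 3) = (3/7)(3/7) = 9/49.
The prior-weighted likelihoods are 1/3 · 1/49 = 1/147, 1/3 · 4/49 = 4/147, 1/3 · 9/49 = 3/49; these sum to 2/21.
Dividing through by the total gives posterior P(r = 1 | data) = 1/14, P(r = 2 | data) = 2/7, P(r = 3 | data) = 9/14.
So P(orange next | data) = Σ P(orange next | H) P(H | data) = (6/7)(1/14) + (5/7)(2/7) + (4/7)(9/14) = 31/49.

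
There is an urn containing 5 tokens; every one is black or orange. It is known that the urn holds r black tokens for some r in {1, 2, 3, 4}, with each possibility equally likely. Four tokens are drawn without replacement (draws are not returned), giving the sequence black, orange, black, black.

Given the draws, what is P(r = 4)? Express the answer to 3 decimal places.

0.667

The likelihood of the observed sequence under each hypothesis: P(data | r = 1) = (1/5)(4/4)(0/3) = 0; P(data | r = 2) = (2/5)(3/4)(1/3)(0/2) = 0; P(data | r = 3) = (3/5)(2/4)(2/3)(1/2) = 1/10; P(data | r = 4) = (4/5)(1/4)(3/3)(2/2) = 1/5.
Weighting by the prior gives 1/4 · 0 = 0, 1/4 · 0 = 0, 1/4 · 1/10 = 1/40, 1/4 · 1/5 = 1/20; summing to 3/40.
So P(r = 4 | data) = (1/20) / (3/40) = 2/3.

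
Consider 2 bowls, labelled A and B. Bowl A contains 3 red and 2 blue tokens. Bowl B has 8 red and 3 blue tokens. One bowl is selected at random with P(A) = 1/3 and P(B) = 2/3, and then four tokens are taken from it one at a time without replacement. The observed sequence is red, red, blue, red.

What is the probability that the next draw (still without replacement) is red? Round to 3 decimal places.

The likelihood of the observed sequence under each hypothesis: P(data | bowl A) = (3/5)(2/4)(2/3)(1/2) = 1/10; P(data | bowl B) = (8/11)(7/10)(3/9)(6/8) = 7/55.
Weighting by the prior gives 1/3 · 1/10 = 1/30, 2/3 · 7/55 = 14/165; summing to 13/110.
Normalising, the posterior is P(bowl A | data) = 11/39, P(bowl B | data) = 28/39.
Averaging over the posterior, P(red next | data) = (0)(11/39) + (5/7)(28/39) = 20/39.

0.513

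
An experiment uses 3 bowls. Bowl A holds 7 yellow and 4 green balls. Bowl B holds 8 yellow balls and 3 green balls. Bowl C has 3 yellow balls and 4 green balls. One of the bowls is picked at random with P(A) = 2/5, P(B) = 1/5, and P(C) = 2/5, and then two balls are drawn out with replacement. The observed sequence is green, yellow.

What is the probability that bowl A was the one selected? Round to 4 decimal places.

Compute the likelihood of the observed sequence for each case: P(data | bowl A) = (4/11)(7/11) = 0.2314; P(data | bowl B) = (3/11)(8/11) = 0.19835; P(data | bowl C) = (4/7)(3/7) = 0.2449.
Weighting by the prior gives 2/5 · 0.2314 = 0.092562, 1/5 · 0.19835 = 0.039669, 2/5 · 0.2449 = 0.097959; these sum to 0.23019.
Therefore the posterior P(bowl A | data) = (0.092562) / (0.23019) = 0.40211.

0.4021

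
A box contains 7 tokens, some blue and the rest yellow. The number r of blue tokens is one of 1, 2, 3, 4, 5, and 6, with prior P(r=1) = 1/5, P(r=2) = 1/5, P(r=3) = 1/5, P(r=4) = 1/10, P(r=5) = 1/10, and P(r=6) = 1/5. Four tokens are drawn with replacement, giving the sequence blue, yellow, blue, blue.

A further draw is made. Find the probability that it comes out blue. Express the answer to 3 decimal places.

Under each hypothesis, the probability of the observed sequence is: P(data | r = 1) = (1/7)(6/7)(1/7)(1/7) = 0.002499; P(data | r = 2) = (2/7)(5/7)(2/7)(2/7) = 0.01666; P(data | r = 3) = (3/7)(4/7)(3/7)(3/7) = 0.044981; P(data | r = 4) = (4/7)(3/7)(4/7)(4/7) = 0.079967; P(data | r = 5) = (5/7)(2/7)(5/7)(5/7) = 0.10412; P(data | r = 6) = (6/7)(1/7)(6/7)(6/7) = 0.089963.
Multiplying each by its prior: 1/5 · 0.002499 = 0.00049979, 1/5 · 0.01666 = 0.0033319, 1/5 · 0.044981 = 0.0089963, 1/10 · 0.079967 = 0.0079967, 1/10 · 0.10412 = 0.010412, 1/5 · 0.089963 = 0.017993; these sum to 0.049229.
Normalising, the posterior is P(r = 1 | data) = 0.010152, P(r = 2 | data) = 0.067682, P(r = 3 | data) = 0.18274, P(r = 4 | data) = 0.16244, P(r = 5 | data) = 0.21151, P(r = 6 | data) = 0.36548.
So P(blue next | data) = Σ P(blue next | H) P(H | data) = (1/7)(0.010152) + (2/7)(0.067682) + (3/7)(0.18274) + (4/7)(0.16244) + (5/7)(0.21151) + (6/7)(0.36548) = 0.65627.

0.656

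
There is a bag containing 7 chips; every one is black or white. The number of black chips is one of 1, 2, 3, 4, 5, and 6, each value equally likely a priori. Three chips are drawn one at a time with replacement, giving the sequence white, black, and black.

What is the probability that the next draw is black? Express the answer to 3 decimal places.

Under each hypothesis, the probability of the observed sequence is: P(data | r = 1) = (6/7)(1/7)(1/7) = 0.017493; P(data | r = 2) = (5/7)(2/7)(2/7) = 0.058309; P(data | r = 3) = (4/7)(3/7)(3/7) = 0.10496; P(data | r = 4) = (3/7)(4/7)(4/7) = 0.13994; P(data | r = 5) = (2/7)(5/7)(5/7) = 0.14577; P(data | r = 6) = (1/7)(6/7)(6/7) = 0.10496.
Multiplying each by its prior: 1/6 · 0.017493 = 0.0029155, 1/6 · 0.058309 = 0.0097182, 1/6 · 0.10496 = 0.017493, 1/6 · 0.13994 = 0.023324, 1/6 · 0.14577 = 0.024295, 1/6 · 0.10496 = 0.017493; summing to 0.095238.
Dividing through by the total gives posterior P(r = 1 | data) = 0.030612, P(r = 2 | data) = 0.10204, P(r = 3 | data) = 0.18367, P(r = 4 | data) = 0.2449, P(r = 5 | data) = 0.2551, P(r = 6 | data) = 0.18367.
Averaging over the posterior, P(black next | data) = (1/7)(0.030612) + (2/7)(0.10204) + (3/7)(0.18367) + (4/7)(0.2449) + (5/7)(0.2551) + (6/7)(0.18367) = 0.59184.

0.592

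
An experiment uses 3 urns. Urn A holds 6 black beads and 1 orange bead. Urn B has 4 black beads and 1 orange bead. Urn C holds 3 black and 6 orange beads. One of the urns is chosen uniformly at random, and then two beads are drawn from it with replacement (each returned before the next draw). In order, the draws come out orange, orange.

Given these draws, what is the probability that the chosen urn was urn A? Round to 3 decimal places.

0.040

Compute the likelihood of the observed sequence for each case: P(data | urn A) = (1/7)(1/7) = 0.020408; P(data | urn B) = (1/5)(1/5) = 0.04; P(data | urn C) = (6/9)(6/9) = 0.44444.
Multiplying each by its prior: 1/3 · 0.020408 = 0.0068027, 1/3 · 0.04 = 0.013333, 1/3 · 0.44444 = 0.14815; these sum to 0.16828.
Hence P(urn A | data) = (0.0068027) / (0.16828) = 0.040424.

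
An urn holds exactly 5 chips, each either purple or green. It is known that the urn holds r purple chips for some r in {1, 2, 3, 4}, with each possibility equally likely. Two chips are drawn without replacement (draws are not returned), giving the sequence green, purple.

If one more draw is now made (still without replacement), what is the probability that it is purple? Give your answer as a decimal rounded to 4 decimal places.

For each hypothesis, P(data | H) works out to: P(data | r = 1) = (4/5)(1/4) = 1/5; P(data | r = 2) = (3/5)(2/4) = 3/10; P(data | r = 3) = (2/5)(3/4) = 3/10; P(data | r = 4) = (1/5)(4/4) = 1/5.
Weighting by the prior gives 1/4 · 1/5 = 1/20, 1/4 · 3/10 = 3/40, 1/4 · 3/10 = 3/40, 1/4 · 1/5 = 1/20; with total 1/4.
Dividing through by the total gives posterior P(r = 1 | data) = 1/5, P(r = 2 | data) = 3/10, P(r = 3 | data) = 3/10, P(r = 4 | data) = 1/5.
So P(purple next | data) = Σ P(purple next | H) P(H | data) = (0)(1/5) + (1/3)(3/10) + (2/3)(3/10) + (1)(1/5) = 1/2.

0.5000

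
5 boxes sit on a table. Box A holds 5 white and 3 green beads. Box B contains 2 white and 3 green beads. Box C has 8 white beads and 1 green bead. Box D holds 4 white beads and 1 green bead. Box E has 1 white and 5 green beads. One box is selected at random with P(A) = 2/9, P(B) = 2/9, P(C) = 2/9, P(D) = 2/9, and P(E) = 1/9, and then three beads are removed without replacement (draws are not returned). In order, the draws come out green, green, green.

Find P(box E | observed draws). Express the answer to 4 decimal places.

0.6796

The likelihood of the observed sequence under each hypothesis: P(data | box A) = (3/8)(2/7)(1/6) = 0.017857; P(data | box B) = (3/5)(2/4)(1/3) = 0.1; P(data | box C) = (1/9)(0/8) = 0; P(data | box D) = (1/5)(0/4) = 0; P(data | box E) = (5/6)(4/5)(3/4) = 0.5.
The prior-weighted likelihoods are 2/9 · 0.017857 = 0.0039683, 2/9 · 0.1 = 0.022222, 2/9 · 0 = 0, 2/9 · 0 = 0, 1/9 · 0.5 = 0.055556; summing to 0.081746.
By Bayes' rule, P(box E | data) = (0.055556) / (0.081746) = 0.67961.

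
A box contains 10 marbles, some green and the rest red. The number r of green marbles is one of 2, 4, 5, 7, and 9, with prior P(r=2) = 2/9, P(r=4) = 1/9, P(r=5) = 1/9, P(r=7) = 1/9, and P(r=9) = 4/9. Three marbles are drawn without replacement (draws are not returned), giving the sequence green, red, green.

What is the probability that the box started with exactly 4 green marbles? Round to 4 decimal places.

0.1165

For each hypothesis, P(data | H) works out to: P(data | r = 2) = (2/10)(8/9)(1/8) = 0.022222; P(data | r = 4) = (4/10)(6/9)(3/8) = 0.1; P(data | r = 5) = (5/10)(5/9)(4/8) = 0.13889; P(data | r = 7) = (7/10)(3/9)(6/8) = 0.175; P(data | r = 9) = (9/10)(1/9)(8/8) = 0.1.
Multiplying each by its prior: 2/9 · 0.022222 = 0.0049383, 1/9 · 0.1 = 0.011111, 1/9 · 0.13889 = 0.015432, 1/9 · 0.175 = 0.019444, 4/9 · 0.1 = 0.044444; summing to 0.09537.
By Bayes' rule, P(r = 4 | data) = (0.011111) / (0.09537) = 0.1165.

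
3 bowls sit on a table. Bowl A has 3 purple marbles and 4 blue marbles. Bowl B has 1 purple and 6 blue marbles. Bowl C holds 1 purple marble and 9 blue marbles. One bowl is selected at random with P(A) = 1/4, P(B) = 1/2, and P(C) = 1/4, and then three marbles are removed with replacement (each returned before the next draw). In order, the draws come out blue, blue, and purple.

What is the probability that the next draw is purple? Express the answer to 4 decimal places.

The likelihood of the observed sequence under each hypothesis: P(data | bowl A) = (4/7)(4/7)(3/7) = 0.13994; P(data | bowl B) = (6/7)(6/7)(1/7) = 0.10496; P(data | bowl C) = (9/10)(9/10)(1/10) = 0.081.
The prior-weighted likelihoods are 1/4 · 0.13994 = 0.034985, 1/2 · 0.10496 = 0.052478, 1/4 · 0.081 = 0.02025; these sum to 0.10771.
Normalising, the posterior is P(bowl A | data) = 0.3248, P(bowl B | data) = 0.4872, P(bowl C | data) = 0.188.
Averaging over the posterior, P(purple next | data) = (3/7)(0.3248) + (1/7)(0.4872) + (1/10)(0.188) = 0.2276.

0.2276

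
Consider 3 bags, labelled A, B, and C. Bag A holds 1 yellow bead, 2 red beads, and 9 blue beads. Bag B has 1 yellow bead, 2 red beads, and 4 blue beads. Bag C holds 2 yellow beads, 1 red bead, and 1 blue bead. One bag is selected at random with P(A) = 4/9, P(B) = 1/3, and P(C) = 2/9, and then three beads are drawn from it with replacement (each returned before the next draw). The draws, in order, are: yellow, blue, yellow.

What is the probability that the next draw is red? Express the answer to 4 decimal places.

0.2473

Under each hypothesis, the probability of the observed sequence is: P(data | bag A) = (1/12)(9/12)(1/12) = 0.0052083; P(data | bag B) = (1/7)(4/7)(1/7) = 0.011662; P(data | bag C) = (2/4)(1/4)(2/4) = 0.0625.
Weighting by the prior gives 4/9 · 0.0052083 = 0.0023148, 1/3 · 0.011662 = 0.0038873, 2/9 · 0.0625 = 0.013889; these sum to 0.020091.
The posterior is then P(bag A | data) = 0.11522, P(bag B | data) = 0.19348, P(bag C | data) = 0.6913.
Averaging over the posterior, P(red next | data) = (1/6)(0.11522) + (2/7)(0.19348) + (1/4)(0.6913) = 0.24731.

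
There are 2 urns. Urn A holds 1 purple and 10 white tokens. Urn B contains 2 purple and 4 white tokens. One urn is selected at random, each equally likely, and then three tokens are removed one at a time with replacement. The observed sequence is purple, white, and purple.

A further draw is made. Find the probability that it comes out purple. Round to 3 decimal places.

For each hypothesis, P(data | H) works out to: P(data | urn A) = (1/11)(10/11)(1/11) = 0.0075131; P(data | urn B) = (2/6)(4/6)(2/6) = 0.074074.
Weighting by the prior gives 1/2 · 0.0075131 = 0.0037566, 1/2 · 0.074074 = 0.037037; these sum to 0.040794.
The posterior is then P(urn A | data) = 0.092087, P(urn B | data) = 0.90791.
So P(purple next | data) = Σ P(purple next | H) P(H | data) = (1/11)(0.092087) + (1/3)(0.90791) = 0.31101.

0.311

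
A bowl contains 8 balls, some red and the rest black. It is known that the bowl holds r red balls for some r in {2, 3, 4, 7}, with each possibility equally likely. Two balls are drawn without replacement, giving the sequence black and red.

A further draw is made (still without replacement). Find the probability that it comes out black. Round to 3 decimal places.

0.560

The likelihood of the observed sequence under each hypothesis: P(data | r = 2) = (6/8)(2/7) = 3/14; P(data | r = 3) = (5/8)(3/7) = 15/56; P(data | r = 4) = (4/8)(4/7) = 2/7; P(data | r = 7) = (1/8)(7/7) = 1/8.
Weighting by the prior gives 1/4 · 3/14 = 3/56, 1/4 · 15/56 = 15/224, 1/4 · 2/7 = 1/14, 1/4 · 1/8 = 1/32; these sum to 25/112.
The posterior is then P(r = 2 | data) = 6/25, P(r = 3 | data) = 3/10, P(r = 4 | data) = 8/25, P(r = 7 | data) = 7/50.
Averaging over the posterior, P(black next | data) = (5/6)(6/25) + (2/3)(3/10) + (1/2)(8/25) + (0)(7/50) = 14/25.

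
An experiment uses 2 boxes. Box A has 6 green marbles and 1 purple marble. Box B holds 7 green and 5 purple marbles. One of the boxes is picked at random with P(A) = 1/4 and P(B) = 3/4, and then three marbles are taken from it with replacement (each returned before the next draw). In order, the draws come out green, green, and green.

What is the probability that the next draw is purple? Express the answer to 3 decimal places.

Under each hypothesis, the probability of the observed sequence is: P(data | box A) = (6/7)(6/7)(6/7) = 0.62974; P(data | box B) = (7/12)(7/12)(7/12) = 0.1985.
The prior-weighted likelihoods are 1/4 · 0.62974 = 0.15743, 3/4 · 0.1985 = 0.14887; with total 0.30631.
Dividing through by the total gives posterior P(box A | data) = 0.51398, P(box B | data) = 0.48602.
The predictive probability is P(purple next | data) = (1/7)(0.51398) + (5/12)(0.48602) = 0.27593.

0.276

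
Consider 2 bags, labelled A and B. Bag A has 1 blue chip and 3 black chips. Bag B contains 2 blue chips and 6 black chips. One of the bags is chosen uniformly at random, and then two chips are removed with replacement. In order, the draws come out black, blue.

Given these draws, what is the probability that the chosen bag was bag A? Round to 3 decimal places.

0.500

Under each hypothesis, the probability of the observed sequence is: P(data | bag A) = (3/4)(1/4) = 3/16; P(data | bag B) = (6/8)(2/8) = 3/16.
Weighting by the prior gives 1/2 · 3/16 = 3/32, 1/2 · 3/16 = 3/32; with total 3/16.
Therefore the posterior P(bag A | data) = (3/32) / (3/16) = 1/2.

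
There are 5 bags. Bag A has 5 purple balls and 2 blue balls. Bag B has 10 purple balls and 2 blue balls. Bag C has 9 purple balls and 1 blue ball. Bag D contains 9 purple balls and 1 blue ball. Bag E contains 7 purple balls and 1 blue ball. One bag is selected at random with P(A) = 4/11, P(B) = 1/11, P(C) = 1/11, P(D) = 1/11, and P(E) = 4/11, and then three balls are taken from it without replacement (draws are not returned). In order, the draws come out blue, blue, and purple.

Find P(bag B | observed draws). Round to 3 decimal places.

Under each hypothesis, the probability of the observed sequence is: P(data | bag A) = (2/7)(1/6)(5/5) = 0.047619; P(data | bag B) = (2/12)(1/11)(10/10) = 0.015152; P(data | bag C) = (1/10)(0/9) = 0; P(data | bag D) = (1/10)(0/9) = 0; P(data | bag E) = (1/8)(0/7) = 0.
Multiplying each by its prior: 4/11 · 0.047619 = 0.017316, 1/11 · 0.015152 = 0.0013774, 1/11 · 0 = 0, 1/11 · 0 = 0, 4/11 · 0 = 0; summing to 0.018693.
By Bayes' rule, P(bag B | data) = (0.0013774) / (0.018693) = 0.073684.

0.074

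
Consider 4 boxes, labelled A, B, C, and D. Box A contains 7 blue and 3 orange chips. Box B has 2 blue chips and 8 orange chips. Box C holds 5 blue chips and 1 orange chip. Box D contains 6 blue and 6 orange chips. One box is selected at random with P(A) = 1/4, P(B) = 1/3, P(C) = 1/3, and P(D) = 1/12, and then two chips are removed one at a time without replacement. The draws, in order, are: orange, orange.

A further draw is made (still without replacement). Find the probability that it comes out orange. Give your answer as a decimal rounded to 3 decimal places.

Under each hypothesis, the probability of the observed sequence is: P(data | box A) = (3/10)(2/9) = 0.066667; P(data | box B) = (8/10)(7/9) = 0.62222; P(data | box C) = (1/6)(0/5) = 0; P(data | box D) = (6/12)(5/11) = 0.22727.
The prior-weighted likelihoods are 1/4 · 0.066667 = 0.016667, 1/3 · 0.62222 = 0.20741, 1/3 · 0 = 0, 1/12 · 0.22727 = 0.018939; these sum to 0.24301.
Dividing through by the total gives posterior P(box A | data) = 0.068583, P(box B | data) = 0.85348, P(box C | data) = 0, P(box D | data) = 0.077936.
The predictive probability is P(orange next | data) = (1/8)(0.068583) + (3/4)(0.85348) + (2/5)(0.077936) = 0.67986.

0.680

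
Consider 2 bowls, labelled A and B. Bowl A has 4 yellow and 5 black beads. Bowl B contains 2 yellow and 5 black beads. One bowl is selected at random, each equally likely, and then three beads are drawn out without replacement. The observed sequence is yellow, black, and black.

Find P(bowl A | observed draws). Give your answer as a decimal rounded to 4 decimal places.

For each hypothesis, P(data | H) works out to: P(data | bowl A) = (4/9)(5/8)(4/7) = 10/63; P(data | bowl B) = (2/7)(5/6)(4/5) = 4/21.
The prior-weighted likelihoods are 1/2 · 10/63 = 5/63, 1/2 · 4/21 = 2/21; summing to 11/63.
Therefore the posterior P(bowl A | data) = (5/63) / (11/63) = 5/11.

0.4545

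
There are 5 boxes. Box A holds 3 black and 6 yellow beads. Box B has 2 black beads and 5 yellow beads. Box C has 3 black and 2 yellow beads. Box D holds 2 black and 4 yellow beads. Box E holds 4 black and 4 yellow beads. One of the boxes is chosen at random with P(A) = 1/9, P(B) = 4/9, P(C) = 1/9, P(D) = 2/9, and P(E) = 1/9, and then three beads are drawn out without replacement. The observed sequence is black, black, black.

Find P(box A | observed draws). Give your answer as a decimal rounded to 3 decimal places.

0.065

Compute the likelihood of the observed sequence for each case: P(data | box A) = (3/9)(2/8)(1/7) = 1/84; P(data | box B) = (2/7)(1/6)(0/5) = 0; P(data | box C) = (3/5)(2/4)(1/3) = 1/10; P(data | box D) = (2/6)(1/5)(0/4) = 0; P(data | box E) = (4/8)(3/7)(2/6) = 1/14.
The prior-weighted likelihoods are 1/9 · 1/84 = 1/756, 4/9 · 0 = 0, 1/9 · 1/10 = 1/90, 2/9 · 0 = 0, 1/9 · 1/14 = 1/126; with total 11/540.
By Bayes' rule, P(box A | data) = (1/756) / (11/540) = 5/77.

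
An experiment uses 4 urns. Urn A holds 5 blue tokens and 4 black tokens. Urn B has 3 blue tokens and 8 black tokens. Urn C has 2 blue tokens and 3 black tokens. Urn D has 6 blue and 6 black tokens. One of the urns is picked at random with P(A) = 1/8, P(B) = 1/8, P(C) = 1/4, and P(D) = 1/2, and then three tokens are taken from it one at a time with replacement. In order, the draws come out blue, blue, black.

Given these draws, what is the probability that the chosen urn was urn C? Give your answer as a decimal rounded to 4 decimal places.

0.2174

The likelihood of the observed sequence under each hypothesis: P(data | urn A) = (5/9)(5/9)(4/9) = 0.13717; P(data | urn B) = (3/11)(3/11)(8/11) = 0.054095; P(data | urn C) = (2/5)(2/5)(3/5) = 0.096; P(data | urn D) = (6/12)(6/12)(6/12) = 0.125.
Weighting by the prior gives 1/8 · 0.13717 = 0.017147, 1/8 · 0.054095 = 0.0067618, 1/4 · 0.096 = 0.024, 1/2 · 0.125 = 0.0625; summing to 0.11041.
By Bayes' rule, P(urn C | data) = (0.024) / (0.11041) = 0.21737.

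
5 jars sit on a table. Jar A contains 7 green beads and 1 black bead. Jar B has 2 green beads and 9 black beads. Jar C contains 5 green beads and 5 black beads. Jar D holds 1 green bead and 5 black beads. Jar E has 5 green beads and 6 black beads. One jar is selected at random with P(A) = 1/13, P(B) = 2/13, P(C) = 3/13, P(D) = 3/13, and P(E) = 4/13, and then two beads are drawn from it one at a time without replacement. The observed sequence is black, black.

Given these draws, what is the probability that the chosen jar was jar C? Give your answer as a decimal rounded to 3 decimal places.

0.132

Compute the likelihood of the observed sequence for each case: P(data | jar A) = (1/8)(0/7) = 0; P(data | jar B) = (9/11)(8/10) = 36/55; P(data | jar C) = (5/10)(4/9) = 2/9; P(data | jar D) = (5/6)(4/5) = 2/3; P(data | jar E) = (6/11)(5/10) = 3/11.
Weighting by the prior gives 1/13 · 0 = 0, 2/13 · 36/55 = 72/715, 3/13 · 2/9 = 2/39, 3/13 · 2/3 = 2/13, 4/13 · 3/11 = 12/143; with total 76/195.
By Bayes' rule, P(jar C | data) = (2/39) / (76/195) = 5/38.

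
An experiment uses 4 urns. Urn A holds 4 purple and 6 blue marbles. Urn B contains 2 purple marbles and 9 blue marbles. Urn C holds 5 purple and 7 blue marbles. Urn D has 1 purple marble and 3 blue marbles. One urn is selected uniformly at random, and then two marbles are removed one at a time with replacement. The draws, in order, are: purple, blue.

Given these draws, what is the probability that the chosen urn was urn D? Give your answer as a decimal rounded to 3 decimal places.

Under each hypothesis, the probability of the observed sequence is: P(data | urn A) = (4/10)(6/10) = 0.24; P(data | urn B) = (2/11)(9/11) = 0.14876; P(data | urn C) = (5/12)(7/12) = 0.24306; P(data | urn D) = (1/4)(3/4) = 0.1875.
The prior-weighted likelihoods are 1/4 · 0.24 = 0.06, 1/4 · 0.14876 = 0.03719, 1/4 · 0.24306 = 0.060764, 1/4 · 0.1875 = 0.046875; these sum to 0.20483.
Hence P(urn D | data) = (0.046875) / (0.20483) = 0.22885.

0.229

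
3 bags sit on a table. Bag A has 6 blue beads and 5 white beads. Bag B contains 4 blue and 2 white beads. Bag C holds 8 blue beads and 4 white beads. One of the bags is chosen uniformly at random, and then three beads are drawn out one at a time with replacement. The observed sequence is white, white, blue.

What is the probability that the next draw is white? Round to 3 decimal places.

0.386

The likelihood of the observed sequence under each hypothesis: P(data | bag A) = (5/11)(5/11)(6/11) = 0.1127; P(data | bag B) = (2/6)(2/6)(4/6) = 0.074074; P(data | bag C) = (4/12)(4/12)(8/12) = 0.074074.
Weighting by the prior gives 1/3 · 0.1127 = 0.037566, 1/3 · 0.074074 = 0.024691, 1/3 · 0.074074 = 0.024691; these sum to 0.086948.
Normalising, the posterior is P(bag A | data) = 0.43205, P(bag B | data) = 0.28398, P(bag C | data) = 0.28398.
Averaging over the posterior, P(white next | data) = (5/11)(0.43205) + (1/3)(0.28398) + (1/3)(0.28398) = 0.3857.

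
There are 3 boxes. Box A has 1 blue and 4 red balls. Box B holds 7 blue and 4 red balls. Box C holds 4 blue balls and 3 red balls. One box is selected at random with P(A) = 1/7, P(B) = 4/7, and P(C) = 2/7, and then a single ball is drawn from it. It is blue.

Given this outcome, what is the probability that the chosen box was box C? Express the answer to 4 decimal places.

0.2939

The likelihood of this draw under each hypothesis: P(data | box A) = (1/5) = 0.2; P(data | box B) = (7/11) = 0.63636; P(data | box C) = (4/7) = 0.57143.
The prior-weighted likelihoods are 1/7 · 0.2 = 0.028571, 4/7 · 0.63636 = 0.36364, 2/7 · 0.57143 = 0.16327; these sum to 0.55547.
Therefore the posterior P(box C | data) = (0.16327) / (0.55547) = 0.29392.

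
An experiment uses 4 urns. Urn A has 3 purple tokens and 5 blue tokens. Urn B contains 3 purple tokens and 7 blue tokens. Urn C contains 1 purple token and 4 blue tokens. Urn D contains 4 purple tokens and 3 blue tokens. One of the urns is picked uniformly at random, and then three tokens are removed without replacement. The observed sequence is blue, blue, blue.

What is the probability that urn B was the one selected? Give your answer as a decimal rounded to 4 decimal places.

Compute the likelihood of the observed sequence for each case: P(data | urn A) = (5/8)(4/7)(3/6) = 5/28; P(data | urn B) = (7/10)(6/9)(5/8) = 7/24; P(data | urn C) = (4/5)(3/4)(2/3) = 2/5; P(data | urn D) = (3/7)(2/6)(1/5) = 1/35.
Multiplying each by its prior: 1/4 · 5/28 = 5/112, 1/4 · 7/24 = 7/96, 1/4 · 2/5 = 1/10, 1/4 · 1/35 = 1/140; summing to 151/672.
So P(urn B | data) = (7/96) / (151/672) = 49/151.

0.3245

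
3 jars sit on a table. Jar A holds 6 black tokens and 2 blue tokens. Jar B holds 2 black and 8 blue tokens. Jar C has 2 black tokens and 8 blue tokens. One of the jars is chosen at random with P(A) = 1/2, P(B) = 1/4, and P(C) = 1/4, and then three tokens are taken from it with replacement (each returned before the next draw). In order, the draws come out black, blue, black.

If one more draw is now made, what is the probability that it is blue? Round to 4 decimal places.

0.3520

Compute the likelihood of the observed sequence for each case: P(data | jar A) = (6/8)(2/8)(6/8) = 0.14062; P(data | jar B) = (2/10)(8/10)(2/10) = 0.032; P(data | jar C) = (2/10)(8/10)(2/10) = 0.032.
Multiplying each by its prior: 1/2 · 0.14062 = 0.070312, 1/4 · 0.032 = 0.008, 1/4 · 0.032 = 0.008; summing to 0.086313.
Dividing through by the total gives posterior P(jar A | data) = 0.81463, P(jar B | data) = 0.092686, P(jar C | data) = 0.092686.
So P(blue next | data) = Σ P(blue next | H) P(H | data) = (1/4)(0.81463) + (4/5)(0.092686) + (4/5)(0.092686) = 0.35196.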